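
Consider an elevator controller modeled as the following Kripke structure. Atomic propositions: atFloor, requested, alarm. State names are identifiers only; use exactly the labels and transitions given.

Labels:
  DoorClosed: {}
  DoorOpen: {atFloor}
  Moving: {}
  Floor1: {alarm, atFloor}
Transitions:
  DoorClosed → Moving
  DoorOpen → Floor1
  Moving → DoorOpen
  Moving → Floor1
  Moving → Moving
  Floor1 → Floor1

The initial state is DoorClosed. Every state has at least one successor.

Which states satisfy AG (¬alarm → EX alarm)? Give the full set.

{DoorOpen, Moving, Floor1}

States satisfying ¬alarm → EX alarm: {DoorOpen, Moving, Floor1}.
States satisfying AG (¬alarm → EX alarm): {DoorOpen, Moving, Floor1}.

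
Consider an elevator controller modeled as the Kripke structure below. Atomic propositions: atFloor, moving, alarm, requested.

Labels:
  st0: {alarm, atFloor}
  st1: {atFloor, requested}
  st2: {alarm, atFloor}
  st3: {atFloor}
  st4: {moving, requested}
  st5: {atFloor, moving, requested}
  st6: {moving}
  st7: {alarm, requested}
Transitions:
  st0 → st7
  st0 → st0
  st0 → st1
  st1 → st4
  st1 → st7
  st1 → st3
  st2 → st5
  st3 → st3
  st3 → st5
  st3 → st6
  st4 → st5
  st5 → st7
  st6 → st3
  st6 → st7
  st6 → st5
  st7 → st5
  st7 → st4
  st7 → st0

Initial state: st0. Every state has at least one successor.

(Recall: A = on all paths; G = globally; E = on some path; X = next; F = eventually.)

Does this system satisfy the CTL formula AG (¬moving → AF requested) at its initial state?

States satisfying ¬moving → AF requested: {st1, st2, st4, st5, st6, st7}.
States satisfying AG (¬moving → AF requested): ∅.
st0 is reachable from st0 and violates ¬moving → AF requested, so AG fails at st0.
st0 ∉ Sat(AG (¬moving → AF requested)).

Violated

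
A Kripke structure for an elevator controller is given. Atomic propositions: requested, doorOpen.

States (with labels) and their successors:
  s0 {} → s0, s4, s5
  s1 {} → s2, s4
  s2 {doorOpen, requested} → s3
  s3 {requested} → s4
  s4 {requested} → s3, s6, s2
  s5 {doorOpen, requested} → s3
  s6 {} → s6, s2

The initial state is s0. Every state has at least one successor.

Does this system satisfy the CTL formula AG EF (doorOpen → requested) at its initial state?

Satisfied

States satisfying EF (doorOpen → requested): {s0, s1, s2, s3, s4, s5, s6}.
States satisfying AG EF (doorOpen → requested): {s0, s1, s2, s3, s4, s5, s6}.
Every state reachable from s0 satisfies EF (doorOpen → requested).
s0 ∈ Sat(AG EF (doorOpen → requested)).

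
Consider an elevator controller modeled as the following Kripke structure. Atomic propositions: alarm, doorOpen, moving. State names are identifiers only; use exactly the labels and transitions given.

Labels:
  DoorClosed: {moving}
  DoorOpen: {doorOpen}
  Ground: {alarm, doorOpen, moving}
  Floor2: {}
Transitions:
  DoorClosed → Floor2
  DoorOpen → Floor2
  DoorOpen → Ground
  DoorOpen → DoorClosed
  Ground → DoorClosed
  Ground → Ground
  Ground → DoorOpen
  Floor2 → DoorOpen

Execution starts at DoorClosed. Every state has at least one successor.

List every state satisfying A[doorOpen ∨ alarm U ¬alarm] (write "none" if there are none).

{DoorClosed, DoorOpen, Floor2}

States satisfying doorOpen ∨ alarm: {DoorOpen, Ground}.
States satisfying ¬alarm: {DoorClosed, DoorOpen, Floor2}.
States satisfying A[doorOpen ∨ alarm U ¬alarm]: {DoorClosed, DoorOpen, Floor2}.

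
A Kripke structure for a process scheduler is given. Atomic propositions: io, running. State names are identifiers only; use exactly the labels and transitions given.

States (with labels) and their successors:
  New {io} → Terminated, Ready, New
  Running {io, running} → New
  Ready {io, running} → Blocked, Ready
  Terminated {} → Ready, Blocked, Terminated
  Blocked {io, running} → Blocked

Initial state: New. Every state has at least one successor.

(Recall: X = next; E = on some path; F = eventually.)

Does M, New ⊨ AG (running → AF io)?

Yes

States satisfying running → AF io: {New, Running, Ready, Terminated, Blocked}.
States satisfying AG (running → AF io): {New, Running, Ready, Terminated, Blocked}.
Every state reachable from New satisfies running → AF io.
New ∈ Sat(AG (running → AF io)).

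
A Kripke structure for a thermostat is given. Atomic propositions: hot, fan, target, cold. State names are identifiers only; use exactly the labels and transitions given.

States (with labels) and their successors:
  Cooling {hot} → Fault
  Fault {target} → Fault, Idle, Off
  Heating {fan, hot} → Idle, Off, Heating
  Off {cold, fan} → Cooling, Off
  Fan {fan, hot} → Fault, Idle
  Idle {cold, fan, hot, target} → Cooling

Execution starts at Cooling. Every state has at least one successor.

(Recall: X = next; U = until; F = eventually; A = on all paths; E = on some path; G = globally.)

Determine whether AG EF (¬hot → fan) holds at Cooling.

Holds

States satisfying EF (¬hot → fan): {Cooling, Fault, Heating, Off, Fan, Idle}.
States satisfying AG EF (¬hot → fan): {Cooling, Fault, Heating, Off, Fan, Idle}.
Every state reachable from Cooling satisfies EF (¬hot → fan).
Cooling ∈ Sat(AG EF (¬hot → fan)).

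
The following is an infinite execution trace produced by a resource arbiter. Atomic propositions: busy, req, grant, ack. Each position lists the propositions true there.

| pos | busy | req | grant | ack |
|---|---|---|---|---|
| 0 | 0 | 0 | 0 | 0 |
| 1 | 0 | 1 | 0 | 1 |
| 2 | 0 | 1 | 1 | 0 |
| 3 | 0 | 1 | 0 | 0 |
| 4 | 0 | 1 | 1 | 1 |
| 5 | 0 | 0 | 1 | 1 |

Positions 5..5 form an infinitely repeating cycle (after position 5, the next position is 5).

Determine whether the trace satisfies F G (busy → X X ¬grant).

Holds

G (busy → X X ¬grant) holds at position 0, which is reachable from 0, so F G (busy → X X ¬grant) holds.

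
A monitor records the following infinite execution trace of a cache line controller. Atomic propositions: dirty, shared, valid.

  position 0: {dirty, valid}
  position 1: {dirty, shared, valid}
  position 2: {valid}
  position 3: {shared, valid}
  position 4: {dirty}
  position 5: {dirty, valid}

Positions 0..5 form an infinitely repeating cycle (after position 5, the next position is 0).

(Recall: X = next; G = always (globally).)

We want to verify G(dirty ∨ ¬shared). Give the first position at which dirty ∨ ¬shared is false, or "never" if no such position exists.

Check dirty ∨ ¬shared at each position in order: 0 ✓, 1 ✓, 2 ✓.
At position 3 the labels are {shared, valid}, so dirty ∨ ¬shared is false there. This is the first violation.

3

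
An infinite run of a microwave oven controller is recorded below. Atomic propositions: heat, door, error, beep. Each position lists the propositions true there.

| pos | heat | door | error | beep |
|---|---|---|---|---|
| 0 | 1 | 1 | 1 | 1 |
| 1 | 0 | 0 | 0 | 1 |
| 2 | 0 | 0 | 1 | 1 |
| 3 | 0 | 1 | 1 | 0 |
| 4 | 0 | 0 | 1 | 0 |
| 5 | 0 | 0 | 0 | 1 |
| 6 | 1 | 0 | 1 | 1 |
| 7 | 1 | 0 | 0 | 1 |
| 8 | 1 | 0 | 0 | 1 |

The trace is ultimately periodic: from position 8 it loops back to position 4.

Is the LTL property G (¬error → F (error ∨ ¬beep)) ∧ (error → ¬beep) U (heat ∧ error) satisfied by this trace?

¬error → F (error ∨ ¬beep) holds at every position 0..8, and those are all positions ever visited, so G (¬error → F (error ∨ ¬beep)) holds.
Positions where ¬error holds: 1, 5, 7, 8.
Check F (error ∨ ¬beep) at each: 1→ok, 5→ok, 7→ok, 8→ok.
Walking from position 0: heat ∧ error first holds at position 0, and error → ¬beep holds at every earlier position along the way, so (error → ¬beep) U (heat ∧ error) holds.
At position 0: G (¬error → F (error ∨ ¬beep)) is true; (error → ¬beep) U (heat ∧ error) is true; so G (¬error → F (error ∨ ¬beep)) ∧ (error → ¬beep) U (heat ∧ error) is true.

Satisfied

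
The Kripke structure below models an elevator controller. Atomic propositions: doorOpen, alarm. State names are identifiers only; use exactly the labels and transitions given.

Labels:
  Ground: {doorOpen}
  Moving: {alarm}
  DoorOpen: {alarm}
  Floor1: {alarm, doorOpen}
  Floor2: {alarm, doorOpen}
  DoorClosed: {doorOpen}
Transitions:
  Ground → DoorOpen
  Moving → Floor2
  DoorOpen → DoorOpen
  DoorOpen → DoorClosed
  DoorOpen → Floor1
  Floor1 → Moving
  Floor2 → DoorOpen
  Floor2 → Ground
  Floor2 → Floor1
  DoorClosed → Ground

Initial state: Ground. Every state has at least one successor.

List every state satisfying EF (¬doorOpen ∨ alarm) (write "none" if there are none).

States satisfying ¬doorOpen ∨ alarm: {Moving, DoorOpen, Floor1, Floor2}.
States satisfying EF (¬doorOpen ∨ alarm): {Ground, Moving, DoorOpen, Floor1, Floor2, DoorClosed}.

{Ground, Moving, DoorOpen, Floor1, Floor2, DoorClosed}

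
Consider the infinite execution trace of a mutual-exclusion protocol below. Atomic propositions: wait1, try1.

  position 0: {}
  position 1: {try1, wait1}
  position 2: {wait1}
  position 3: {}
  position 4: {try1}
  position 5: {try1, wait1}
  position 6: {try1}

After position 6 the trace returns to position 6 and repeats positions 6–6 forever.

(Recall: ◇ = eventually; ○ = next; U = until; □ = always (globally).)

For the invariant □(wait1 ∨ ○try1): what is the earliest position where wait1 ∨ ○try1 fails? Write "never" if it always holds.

never

wait1 ∨ ○try1 holds at every position 0..6, and those are all the positions the trace ever visits, so the invariant □(wait1 ∨ ○try1) is never violated.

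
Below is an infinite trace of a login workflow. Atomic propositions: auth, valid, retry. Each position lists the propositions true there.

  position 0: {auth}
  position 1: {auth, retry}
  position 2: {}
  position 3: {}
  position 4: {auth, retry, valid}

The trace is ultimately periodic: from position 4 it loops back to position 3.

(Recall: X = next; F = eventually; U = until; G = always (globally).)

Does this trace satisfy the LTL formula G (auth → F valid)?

auth → F valid holds at every position 0..4, and those are all positions ever visited, so G (auth → F valid) holds.
Positions where auth holds: 0, 1, 4.
Check F valid at each: 0→ok, 1→ok, 4→ok.

Satisfied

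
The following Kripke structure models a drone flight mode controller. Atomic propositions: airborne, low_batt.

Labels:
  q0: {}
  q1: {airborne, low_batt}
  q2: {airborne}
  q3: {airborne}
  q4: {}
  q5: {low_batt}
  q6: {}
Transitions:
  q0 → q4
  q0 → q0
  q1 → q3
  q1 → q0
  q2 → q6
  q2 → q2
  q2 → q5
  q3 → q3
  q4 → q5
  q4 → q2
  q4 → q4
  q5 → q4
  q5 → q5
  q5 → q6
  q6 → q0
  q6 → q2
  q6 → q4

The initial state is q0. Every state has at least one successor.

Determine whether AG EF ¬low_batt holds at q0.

States satisfying EF ¬low_batt: {q0, q1, q2, q3, q4, q5, q6}.
States satisfying AG EF ¬low_batt: {q0, q1, q2, q3, q4, q5, q6}.
Every state reachable from q0 satisfies EF ¬low_batt.
q0 ∈ Sat(AG EF ¬low_batt).

Holds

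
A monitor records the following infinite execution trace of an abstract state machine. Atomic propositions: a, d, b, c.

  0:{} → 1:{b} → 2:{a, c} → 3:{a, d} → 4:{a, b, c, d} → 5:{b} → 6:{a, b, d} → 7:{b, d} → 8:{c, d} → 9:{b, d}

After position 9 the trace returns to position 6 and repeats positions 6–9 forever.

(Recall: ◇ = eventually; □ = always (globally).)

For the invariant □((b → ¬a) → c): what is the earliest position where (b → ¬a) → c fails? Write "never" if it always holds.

0

At position 0 the labels are {}, so (b → ¬a) → c is false there. This is the first violation.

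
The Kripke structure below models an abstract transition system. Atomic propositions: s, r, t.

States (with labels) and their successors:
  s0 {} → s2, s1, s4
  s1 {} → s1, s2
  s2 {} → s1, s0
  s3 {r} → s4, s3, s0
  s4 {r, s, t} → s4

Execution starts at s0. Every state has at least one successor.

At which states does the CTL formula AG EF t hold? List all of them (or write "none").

States satisfying EF t: {s0, s1, s2, s3, s4}.
States satisfying AG EF t: {s0, s1, s2, s3, s4}.

{s0, s1, s2, s3, s4}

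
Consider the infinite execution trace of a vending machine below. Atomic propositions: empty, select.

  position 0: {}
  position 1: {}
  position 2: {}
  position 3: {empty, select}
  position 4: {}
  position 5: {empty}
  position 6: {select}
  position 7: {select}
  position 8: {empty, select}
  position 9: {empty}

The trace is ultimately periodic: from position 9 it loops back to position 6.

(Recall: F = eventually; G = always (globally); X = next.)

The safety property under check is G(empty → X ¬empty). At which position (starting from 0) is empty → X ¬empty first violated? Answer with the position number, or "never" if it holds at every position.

Check empty → X ¬empty at each position in order: 0 ✓, 1 ✓, 2 ✓, 3 ✓, 4 ✓, 5 ✓, 6 ✓, 7 ✓.
At position 8 the labels are {empty, select} and the next position 9 has {empty}, so empty → X ¬empty is false there. This is the first violation.

8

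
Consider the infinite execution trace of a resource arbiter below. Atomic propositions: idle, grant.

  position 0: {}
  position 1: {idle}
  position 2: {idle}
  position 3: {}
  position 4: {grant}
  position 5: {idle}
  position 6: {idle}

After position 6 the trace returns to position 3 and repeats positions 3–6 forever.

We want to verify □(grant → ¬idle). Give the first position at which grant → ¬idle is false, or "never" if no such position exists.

never

grant → ¬idle holds at every position 0..6, and those are all the positions the trace ever visits, so the invariant □(grant → ¬idle) is never violated.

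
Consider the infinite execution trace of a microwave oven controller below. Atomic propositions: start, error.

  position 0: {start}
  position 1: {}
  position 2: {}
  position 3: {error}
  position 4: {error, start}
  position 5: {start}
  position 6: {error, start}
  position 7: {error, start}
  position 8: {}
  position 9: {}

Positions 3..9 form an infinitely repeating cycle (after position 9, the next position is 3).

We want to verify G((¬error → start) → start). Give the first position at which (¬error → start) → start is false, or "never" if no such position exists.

3

Check (¬error → start) → start at each position in order: 0 ✓, 1 ✓, 2 ✓.
At position 3 the labels are {error}, so (¬error → start) → start is false there. This is the first violation.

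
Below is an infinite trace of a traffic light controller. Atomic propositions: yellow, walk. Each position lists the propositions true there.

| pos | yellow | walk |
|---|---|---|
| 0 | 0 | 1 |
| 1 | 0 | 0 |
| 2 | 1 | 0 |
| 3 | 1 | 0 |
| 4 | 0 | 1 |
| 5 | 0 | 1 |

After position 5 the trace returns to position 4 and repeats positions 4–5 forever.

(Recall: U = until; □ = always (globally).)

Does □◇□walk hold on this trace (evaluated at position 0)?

Yes

◇□walk holds at every position 0..5, and those are all positions ever visited, so □◇□walk holds.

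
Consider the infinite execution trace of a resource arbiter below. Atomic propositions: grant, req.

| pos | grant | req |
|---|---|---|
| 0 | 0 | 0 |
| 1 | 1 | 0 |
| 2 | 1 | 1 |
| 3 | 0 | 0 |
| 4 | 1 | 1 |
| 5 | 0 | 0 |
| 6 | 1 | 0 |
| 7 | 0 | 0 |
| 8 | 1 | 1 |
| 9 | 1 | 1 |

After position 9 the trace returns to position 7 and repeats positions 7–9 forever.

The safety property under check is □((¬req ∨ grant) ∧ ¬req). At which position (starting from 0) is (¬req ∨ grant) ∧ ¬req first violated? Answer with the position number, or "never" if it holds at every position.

Check (¬req ∨ grant) ∧ ¬req at each position in order: 0 ✓, 1 ✓.
At position 2 the labels are {grant, req}, so (¬req ∨ grant) ∧ ¬req is false there. This is the first violation.

2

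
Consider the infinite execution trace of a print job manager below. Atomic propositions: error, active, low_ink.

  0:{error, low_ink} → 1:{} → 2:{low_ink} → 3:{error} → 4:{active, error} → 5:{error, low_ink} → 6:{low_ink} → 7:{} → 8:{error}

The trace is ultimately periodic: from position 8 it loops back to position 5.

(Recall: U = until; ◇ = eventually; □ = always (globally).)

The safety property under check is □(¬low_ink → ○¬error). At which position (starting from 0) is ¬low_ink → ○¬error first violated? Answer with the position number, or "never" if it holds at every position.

3

Check ¬low_ink → ○¬error at each position in order: 0 ✓, 1 ✓, 2 ✓.
At position 3 the labels are {error} and the next position 4 has {active, error}, so ¬low_ink → ○¬error is false there. This is the first violation.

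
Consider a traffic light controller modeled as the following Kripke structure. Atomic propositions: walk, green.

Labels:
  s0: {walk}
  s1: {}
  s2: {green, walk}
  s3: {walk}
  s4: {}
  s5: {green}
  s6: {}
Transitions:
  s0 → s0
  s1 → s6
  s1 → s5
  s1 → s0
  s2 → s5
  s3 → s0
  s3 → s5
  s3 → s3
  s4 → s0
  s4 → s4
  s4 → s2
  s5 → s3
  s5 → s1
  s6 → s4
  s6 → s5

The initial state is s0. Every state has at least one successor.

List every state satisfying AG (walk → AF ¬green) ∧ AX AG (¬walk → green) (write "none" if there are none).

States satisfying walk → AF ¬green: {s0, s1, s2, s3, s4, s5, s6}.
States satisfying AG (walk → AF ¬green): {s0, s1, s2, s3, s4, s5, s6}.
States satisfying AG (¬walk → green): {s0}.
States satisfying AX AG (¬walk → green): {s0}.
States satisfying AG (walk → AF ¬green) ∧ AX AG (¬walk → green): {s0}.

{s0}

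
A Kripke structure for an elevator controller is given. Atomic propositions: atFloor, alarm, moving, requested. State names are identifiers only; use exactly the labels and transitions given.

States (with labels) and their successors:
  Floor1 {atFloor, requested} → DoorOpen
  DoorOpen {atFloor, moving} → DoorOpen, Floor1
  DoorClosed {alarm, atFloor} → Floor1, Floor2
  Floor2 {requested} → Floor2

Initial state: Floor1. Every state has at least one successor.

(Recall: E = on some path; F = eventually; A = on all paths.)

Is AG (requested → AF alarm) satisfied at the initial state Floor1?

Does not hold

States satisfying requested → AF alarm: {DoorOpen, DoorClosed}.
States satisfying AG (requested → AF alarm): ∅.
Floor1 is reachable from Floor1 and violates requested → AF alarm, so AG fails at Floor1.
Floor1 ∉ Sat(AG (requested → AF alarm)).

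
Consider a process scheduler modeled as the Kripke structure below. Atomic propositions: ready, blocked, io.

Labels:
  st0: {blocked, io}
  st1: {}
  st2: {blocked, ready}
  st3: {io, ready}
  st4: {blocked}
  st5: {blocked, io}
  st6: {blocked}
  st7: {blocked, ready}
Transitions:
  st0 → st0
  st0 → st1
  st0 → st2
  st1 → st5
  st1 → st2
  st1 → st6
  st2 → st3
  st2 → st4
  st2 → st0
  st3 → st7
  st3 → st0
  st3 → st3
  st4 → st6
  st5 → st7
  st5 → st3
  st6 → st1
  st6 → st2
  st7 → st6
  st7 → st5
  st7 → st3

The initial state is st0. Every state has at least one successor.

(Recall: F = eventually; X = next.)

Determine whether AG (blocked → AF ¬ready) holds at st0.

Violated

States satisfying blocked → AF ¬ready: {st0, st1, st3, st4, st5, st6}.
States satisfying AG (blocked → AF ¬ready): ∅.
st2 is reachable from st0 and violates blocked → AF ¬ready, so AG fails at st0.
st0 ∉ Sat(AG (blocked → AF ¬ready)).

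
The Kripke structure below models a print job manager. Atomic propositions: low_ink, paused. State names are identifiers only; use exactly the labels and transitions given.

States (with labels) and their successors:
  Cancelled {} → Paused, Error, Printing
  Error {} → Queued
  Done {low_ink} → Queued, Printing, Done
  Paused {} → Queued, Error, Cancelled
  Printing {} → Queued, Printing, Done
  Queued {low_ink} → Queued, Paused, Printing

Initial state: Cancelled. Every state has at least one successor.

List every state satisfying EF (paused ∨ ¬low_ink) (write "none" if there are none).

{Cancelled, Error, Done, Paused, Printing, Queued}

States satisfying paused ∨ ¬low_ink: {Cancelled, Error, Paused, Printing}.
States satisfying EF (paused ∨ ¬low_ink): {Cancelled, Error, Done, Paused, Printing, Queued}.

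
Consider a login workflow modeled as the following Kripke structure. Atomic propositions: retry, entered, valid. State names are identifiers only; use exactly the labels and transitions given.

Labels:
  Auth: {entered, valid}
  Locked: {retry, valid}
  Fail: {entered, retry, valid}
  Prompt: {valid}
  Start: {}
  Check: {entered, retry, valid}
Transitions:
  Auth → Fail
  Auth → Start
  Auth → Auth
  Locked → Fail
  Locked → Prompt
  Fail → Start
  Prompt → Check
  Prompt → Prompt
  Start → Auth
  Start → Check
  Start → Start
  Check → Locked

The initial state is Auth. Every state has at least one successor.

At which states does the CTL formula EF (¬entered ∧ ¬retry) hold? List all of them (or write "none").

States satisfying ¬entered ∧ ¬retry: {Prompt, Start}.
States satisfying EF (¬entered ∧ ¬retry): {Auth, Locked, Fail, Prompt, Start, Check}.

{Auth, Locked, Fail, Prompt, Start, Check}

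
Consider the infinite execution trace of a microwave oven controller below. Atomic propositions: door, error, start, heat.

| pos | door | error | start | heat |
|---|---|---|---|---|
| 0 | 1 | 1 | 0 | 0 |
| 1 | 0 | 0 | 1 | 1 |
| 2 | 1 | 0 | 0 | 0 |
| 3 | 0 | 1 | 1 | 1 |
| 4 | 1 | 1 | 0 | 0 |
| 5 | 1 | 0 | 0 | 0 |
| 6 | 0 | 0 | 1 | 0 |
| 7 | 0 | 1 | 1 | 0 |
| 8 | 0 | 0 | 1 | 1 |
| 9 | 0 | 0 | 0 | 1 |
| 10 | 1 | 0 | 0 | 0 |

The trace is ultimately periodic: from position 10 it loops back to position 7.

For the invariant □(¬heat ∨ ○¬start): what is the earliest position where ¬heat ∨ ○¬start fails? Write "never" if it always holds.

¬heat ∨ ○¬start holds at every position 0..10, and those are all the positions the trace ever visits, so the invariant □(¬heat ∨ ○¬start) is never violated.

never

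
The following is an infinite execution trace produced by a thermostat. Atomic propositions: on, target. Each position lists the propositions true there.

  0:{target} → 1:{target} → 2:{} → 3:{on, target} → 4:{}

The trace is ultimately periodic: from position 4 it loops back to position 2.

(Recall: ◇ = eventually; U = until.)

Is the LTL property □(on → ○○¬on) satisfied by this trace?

Yes

on → ○○¬on holds at every position 0..4, and those are all positions ever visited, so □(on → ○○¬on) holds.
Positions where on holds: 3.
Check ○○¬on at each: 3→ok.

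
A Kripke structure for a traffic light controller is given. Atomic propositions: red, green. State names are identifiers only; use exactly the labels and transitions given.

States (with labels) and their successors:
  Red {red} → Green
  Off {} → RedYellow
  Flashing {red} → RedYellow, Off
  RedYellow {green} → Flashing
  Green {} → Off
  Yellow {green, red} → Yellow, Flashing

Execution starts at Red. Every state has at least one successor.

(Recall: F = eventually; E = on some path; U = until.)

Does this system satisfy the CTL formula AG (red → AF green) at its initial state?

States satisfying red → AF green: {Red, Off, Flashing, RedYellow, Green, Yellow}.
States satisfying AG (red → AF green): {Red, Off, Flashing, RedYellow, Green, Yellow}.
Every state reachable from Red satisfies red → AF green.
Red ∈ Sat(AG (red → AF green)).

Holds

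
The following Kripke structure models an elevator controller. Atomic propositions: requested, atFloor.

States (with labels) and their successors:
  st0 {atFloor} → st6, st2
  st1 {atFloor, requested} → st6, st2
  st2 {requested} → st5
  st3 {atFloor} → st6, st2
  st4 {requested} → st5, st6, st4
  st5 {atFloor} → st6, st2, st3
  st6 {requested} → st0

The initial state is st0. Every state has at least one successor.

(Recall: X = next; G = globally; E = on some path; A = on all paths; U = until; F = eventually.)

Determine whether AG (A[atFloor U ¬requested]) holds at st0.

States satisfying A[atFloor U ¬requested]: {st0, st3, st5}.
States satisfying AG (A[atFloor U ¬requested]): ∅.
st2 is reachable from st0 and violates A[atFloor U ¬requested], so AG fails at st0.
st0 ∉ Sat(AG (A[atFloor U ¬requested])).

No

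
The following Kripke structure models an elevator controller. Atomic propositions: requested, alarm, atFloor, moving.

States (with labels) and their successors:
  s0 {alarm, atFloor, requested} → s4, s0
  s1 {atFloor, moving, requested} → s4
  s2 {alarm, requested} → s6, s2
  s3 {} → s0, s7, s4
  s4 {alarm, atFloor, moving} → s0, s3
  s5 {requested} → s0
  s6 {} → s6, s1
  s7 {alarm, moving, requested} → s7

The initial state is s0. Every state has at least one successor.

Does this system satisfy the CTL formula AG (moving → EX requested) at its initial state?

States satisfying moving → EX requested: {s0, s2, s3, s4, s5, s6, s7}.
States satisfying AG (moving → EX requested): {s0, s3, s4, s5, s7}.
Every state reachable from s0 satisfies moving → EX requested.
s0 ∈ Sat(AG (moving → EX requested)).

Holds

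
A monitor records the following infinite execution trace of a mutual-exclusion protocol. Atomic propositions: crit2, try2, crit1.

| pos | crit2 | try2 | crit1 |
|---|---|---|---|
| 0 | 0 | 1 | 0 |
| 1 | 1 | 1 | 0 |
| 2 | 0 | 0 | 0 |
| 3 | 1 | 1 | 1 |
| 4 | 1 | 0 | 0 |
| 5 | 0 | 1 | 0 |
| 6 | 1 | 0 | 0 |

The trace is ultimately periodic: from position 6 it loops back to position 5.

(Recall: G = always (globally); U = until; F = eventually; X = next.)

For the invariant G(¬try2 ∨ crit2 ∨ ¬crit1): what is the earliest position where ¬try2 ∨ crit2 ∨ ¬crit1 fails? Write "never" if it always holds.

never

¬try2 ∨ crit2 ∨ ¬crit1 holds at every position 0..6, and those are all the positions the trace ever visits, so the invariant G(¬try2 ∨ crit2 ∨ ¬crit1) is never violated.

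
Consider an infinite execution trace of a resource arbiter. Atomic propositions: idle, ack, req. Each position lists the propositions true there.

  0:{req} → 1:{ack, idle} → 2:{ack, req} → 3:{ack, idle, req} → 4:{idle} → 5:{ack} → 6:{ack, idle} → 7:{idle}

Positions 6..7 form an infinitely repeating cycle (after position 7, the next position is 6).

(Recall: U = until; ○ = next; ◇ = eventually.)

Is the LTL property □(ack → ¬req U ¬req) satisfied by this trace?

Does not hold

ack → ¬req U ¬req must hold at every position from 0 onward. It fails at position 2, so □(ack → ¬req U ¬req) is false.
Positions where ack holds: 1, 2, 3, 5, 6.
Check ¬req U ¬req at each: 1→ok, 2→fails, 3→fails, 5→ok, 6→ok.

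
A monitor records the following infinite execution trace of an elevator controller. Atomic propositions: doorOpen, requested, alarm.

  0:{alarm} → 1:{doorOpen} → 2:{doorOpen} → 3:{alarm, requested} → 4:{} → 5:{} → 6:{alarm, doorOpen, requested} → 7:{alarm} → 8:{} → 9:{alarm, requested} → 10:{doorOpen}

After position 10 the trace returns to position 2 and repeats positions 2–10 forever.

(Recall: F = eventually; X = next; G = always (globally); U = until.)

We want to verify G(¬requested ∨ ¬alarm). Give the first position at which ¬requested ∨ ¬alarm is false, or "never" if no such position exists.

3

Check ¬requested ∨ ¬alarm at each position in order: 0 ✓, 1 ✓, 2 ✓.
At position 3 the labels are {alarm, requested}, so ¬requested ∨ ¬alarm is false there. This is the first violation.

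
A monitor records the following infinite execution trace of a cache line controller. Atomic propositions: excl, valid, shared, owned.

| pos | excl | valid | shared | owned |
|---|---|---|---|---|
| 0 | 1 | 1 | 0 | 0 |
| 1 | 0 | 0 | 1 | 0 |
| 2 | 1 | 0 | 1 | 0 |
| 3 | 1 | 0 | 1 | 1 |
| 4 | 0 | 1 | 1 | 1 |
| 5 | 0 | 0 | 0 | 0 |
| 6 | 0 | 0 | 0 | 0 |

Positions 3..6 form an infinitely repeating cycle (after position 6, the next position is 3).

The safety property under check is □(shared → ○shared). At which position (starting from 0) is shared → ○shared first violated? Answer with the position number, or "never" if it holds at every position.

4

Check shared → ○shared at each position in order: 0 ✓, 1 ✓, 2 ✓, 3 ✓.
At position 4 the labels are {owned, shared, valid} and the next position 5 has {}, so shared → ○shared is false there. This is the first violation.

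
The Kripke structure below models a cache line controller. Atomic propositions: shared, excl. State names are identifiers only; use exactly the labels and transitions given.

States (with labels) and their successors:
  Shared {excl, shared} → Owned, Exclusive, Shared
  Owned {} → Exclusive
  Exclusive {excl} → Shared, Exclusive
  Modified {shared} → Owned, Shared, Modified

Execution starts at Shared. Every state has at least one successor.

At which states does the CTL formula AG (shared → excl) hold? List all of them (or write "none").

States satisfying shared → excl: {Shared, Owned, Exclusive}.
States satisfying AG (shared → excl): {Shared, Owned, Exclusive}.

{Shared, Owned, Exclusive}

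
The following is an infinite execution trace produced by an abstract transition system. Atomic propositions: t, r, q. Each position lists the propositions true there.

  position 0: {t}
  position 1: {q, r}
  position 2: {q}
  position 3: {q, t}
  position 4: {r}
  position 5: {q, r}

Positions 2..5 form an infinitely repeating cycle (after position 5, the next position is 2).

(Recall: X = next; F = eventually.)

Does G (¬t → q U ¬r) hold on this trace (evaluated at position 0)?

Does not hold

¬t → q U ¬r must hold at every position from 0 onward. It fails at position 4, so G (¬t → q U ¬r) is false.
Positions where ¬t holds: 1, 2, 4, 5.
Check q U ¬r at each: 1→ok, 2→ok, 4→fails, 5→ok.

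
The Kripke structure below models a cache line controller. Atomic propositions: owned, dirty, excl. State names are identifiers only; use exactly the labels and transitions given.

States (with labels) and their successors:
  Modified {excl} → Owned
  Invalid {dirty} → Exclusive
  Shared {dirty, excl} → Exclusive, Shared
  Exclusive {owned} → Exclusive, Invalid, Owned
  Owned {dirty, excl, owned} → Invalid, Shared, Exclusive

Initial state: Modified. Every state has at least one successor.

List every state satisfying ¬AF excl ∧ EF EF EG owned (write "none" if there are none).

{Invalid, Exclusive}

States satisfying excl: {Modified, Shared, Owned}.
States satisfying AF excl: {Modified, Shared, Owned}.
States satisfying ¬AF excl: {Invalid, Exclusive}.
States satisfying EF EG owned: {Modified, Invalid, Shared, Exclusive, Owned}.
States satisfying EF EF EG owned: {Modified, Invalid, Shared, Exclusive, Owned}.
States satisfying ¬AF excl ∧ EF EF EG owned: {Invalid, Exclusive}.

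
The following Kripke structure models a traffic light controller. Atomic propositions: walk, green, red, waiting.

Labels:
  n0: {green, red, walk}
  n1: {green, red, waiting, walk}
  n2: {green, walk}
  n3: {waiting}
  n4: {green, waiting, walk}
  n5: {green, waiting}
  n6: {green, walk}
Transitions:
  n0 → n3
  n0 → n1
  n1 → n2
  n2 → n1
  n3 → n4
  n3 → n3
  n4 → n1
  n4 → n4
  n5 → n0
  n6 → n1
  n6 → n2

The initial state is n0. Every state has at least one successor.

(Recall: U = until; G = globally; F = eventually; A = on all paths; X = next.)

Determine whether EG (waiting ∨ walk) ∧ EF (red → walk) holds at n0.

Satisfied

States satisfying waiting ∨ walk: {n0, n1, n2, n3, n4, n5, n6}.
States satisfying EG (waiting ∨ walk): {n0, n1, n2, n3, n4, n5, n6}.
States satisfying red → walk: {n0, n1, n2, n3, n4, n5, n6}.
States satisfying EF (red → walk): {n0, n1, n2, n3, n4, n5, n6}.
States satisfying EG (waiting ∨ walk) ∧ EF (red → walk): {n0, n1, n2, n3, n4, n5, n6}.
n0 ∈ Sat(EG (waiting ∨ walk) ∧ EF (red → walk)).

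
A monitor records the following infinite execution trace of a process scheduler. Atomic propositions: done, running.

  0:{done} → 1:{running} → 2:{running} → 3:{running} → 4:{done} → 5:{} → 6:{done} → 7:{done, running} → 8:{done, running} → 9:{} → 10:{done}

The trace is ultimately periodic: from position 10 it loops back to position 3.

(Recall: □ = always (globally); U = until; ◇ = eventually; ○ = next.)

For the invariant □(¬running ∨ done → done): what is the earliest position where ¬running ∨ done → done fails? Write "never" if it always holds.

Check ¬running ∨ done → done at each position in order: 0 ✓, 1 ✓, 2 ✓, 3 ✓, 4 ✓.
At position 5 the labels are {}, so ¬running ∨ done → done is false there. This is the first violation.

5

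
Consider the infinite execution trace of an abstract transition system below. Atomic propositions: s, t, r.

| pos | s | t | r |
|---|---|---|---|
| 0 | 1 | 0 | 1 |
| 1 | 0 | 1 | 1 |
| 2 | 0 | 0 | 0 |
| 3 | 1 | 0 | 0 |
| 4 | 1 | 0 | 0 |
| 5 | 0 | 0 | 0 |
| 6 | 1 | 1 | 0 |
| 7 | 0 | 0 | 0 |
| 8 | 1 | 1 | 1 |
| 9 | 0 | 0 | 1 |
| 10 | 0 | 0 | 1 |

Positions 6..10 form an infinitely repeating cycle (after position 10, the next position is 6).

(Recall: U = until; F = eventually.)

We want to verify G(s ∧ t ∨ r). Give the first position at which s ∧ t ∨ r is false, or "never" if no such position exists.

Check s ∧ t ∨ r at each position in order: 0 ✓, 1 ✓.
At position 2 the labels are {}, so s ∧ t ∨ r is false there. This is the first violation.

2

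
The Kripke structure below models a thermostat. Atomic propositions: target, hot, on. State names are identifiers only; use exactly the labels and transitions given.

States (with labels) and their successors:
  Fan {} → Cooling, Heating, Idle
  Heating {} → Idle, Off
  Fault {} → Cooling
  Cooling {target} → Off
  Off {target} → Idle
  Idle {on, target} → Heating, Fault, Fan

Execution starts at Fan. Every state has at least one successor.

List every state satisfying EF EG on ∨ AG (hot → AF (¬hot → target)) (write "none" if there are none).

{Fan, Heating, Fault, Cooling, Off, Idle}

States satisfying EG on: ∅.
States satisfying EF EG on: ∅.
States satisfying hot → AF (¬hot → target): {Fan, Heating, Fault, Cooling, Off, Idle}.
States satisfying AG (hot → AF (¬hot → target)): {Fan, Heating, Fault, Cooling, Off, Idle}.
States satisfying EF EG on ∨ AG (hot → AF (¬hot → target)): {Fan, Heating, Fault, Cooling, Off, Idle}.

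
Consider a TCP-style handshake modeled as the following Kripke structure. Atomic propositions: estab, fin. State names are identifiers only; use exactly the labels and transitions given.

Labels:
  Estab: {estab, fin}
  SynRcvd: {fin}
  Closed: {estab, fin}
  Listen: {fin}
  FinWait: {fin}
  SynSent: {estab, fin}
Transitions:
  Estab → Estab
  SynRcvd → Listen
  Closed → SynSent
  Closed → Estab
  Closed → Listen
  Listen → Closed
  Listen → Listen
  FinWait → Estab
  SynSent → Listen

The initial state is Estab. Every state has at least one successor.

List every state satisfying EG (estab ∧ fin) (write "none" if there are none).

States satisfying estab ∧ fin: {Estab, Closed, SynSent}.
States satisfying EG (estab ∧ fin): {Estab, Closed}.

{Estab, Closed}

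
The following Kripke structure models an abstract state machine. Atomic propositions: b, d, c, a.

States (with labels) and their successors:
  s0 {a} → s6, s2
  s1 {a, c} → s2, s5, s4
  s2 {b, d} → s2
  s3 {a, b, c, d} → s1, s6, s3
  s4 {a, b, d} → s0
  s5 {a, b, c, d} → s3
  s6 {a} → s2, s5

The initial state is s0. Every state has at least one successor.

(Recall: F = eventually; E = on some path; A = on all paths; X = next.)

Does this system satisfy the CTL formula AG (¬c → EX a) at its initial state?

States satisfying ¬c → EX a: {s0, s1, s3, s4, s5, s6}.
States satisfying AG (¬c → EX a): ∅.
s2 is reachable from s0 and violates ¬c → EX a, so AG fails at s0.
s0 ∉ Sat(AG (¬c → EX a)).

Does not hold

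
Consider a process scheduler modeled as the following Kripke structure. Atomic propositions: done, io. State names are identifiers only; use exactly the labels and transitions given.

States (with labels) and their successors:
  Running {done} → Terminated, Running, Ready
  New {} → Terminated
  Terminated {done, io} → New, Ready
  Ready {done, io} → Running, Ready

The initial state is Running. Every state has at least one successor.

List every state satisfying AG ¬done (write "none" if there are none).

States satisfying ¬done: {New}.
States satisfying AG ¬done: ∅.

none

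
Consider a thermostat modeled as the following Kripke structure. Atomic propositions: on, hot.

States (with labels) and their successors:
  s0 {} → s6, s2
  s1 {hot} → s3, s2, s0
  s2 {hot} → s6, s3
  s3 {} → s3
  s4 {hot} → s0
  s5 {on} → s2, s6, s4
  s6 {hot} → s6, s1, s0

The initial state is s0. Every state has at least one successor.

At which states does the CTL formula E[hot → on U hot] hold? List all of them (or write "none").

States satisfying hot → on: {s0, s3, s5}.
States satisfying hot: {s1, s2, s4, s6}.
States satisfying E[hot → on U hot]: {s0, s1, s2, s4, s5, s6}.

{s0, s1, s2, s4, s5, s6}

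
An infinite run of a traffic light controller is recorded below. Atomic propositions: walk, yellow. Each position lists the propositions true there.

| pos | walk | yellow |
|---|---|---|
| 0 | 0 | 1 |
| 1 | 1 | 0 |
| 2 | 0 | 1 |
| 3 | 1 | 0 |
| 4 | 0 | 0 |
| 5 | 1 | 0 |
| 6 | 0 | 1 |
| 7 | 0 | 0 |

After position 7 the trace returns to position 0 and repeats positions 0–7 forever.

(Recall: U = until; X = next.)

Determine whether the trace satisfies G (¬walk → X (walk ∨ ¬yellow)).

¬walk → X (walk ∨ ¬yellow) must hold at every position from 0 onward. It fails at position 7, so G (¬walk → X (walk ∨ ¬yellow)) is false.
Positions where ¬walk holds: 0, 2, 4, 6, 7.
Check X (walk ∨ ¬yellow) at each: 0→ok, 2→ok, 4→ok, 6→ok, 7→fails.

No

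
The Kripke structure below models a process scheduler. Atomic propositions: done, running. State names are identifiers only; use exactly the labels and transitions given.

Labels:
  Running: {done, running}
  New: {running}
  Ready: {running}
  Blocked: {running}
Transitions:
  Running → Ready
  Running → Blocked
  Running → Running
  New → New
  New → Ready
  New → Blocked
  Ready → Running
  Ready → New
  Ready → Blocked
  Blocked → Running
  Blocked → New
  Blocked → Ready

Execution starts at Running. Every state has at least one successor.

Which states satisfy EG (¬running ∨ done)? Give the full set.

{Running}

States satisfying ¬running ∨ done: {Running}.
States satisfying EG (¬running ∨ done): {Running}.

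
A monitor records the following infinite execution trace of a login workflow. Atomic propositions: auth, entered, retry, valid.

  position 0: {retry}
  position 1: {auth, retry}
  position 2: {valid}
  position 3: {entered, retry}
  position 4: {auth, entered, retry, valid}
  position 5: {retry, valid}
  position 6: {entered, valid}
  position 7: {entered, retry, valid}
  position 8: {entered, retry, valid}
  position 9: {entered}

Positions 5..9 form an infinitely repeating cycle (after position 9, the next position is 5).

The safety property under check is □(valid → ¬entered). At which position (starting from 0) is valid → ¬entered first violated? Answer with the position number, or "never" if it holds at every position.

4

Check valid → ¬entered at each position in order: 0 ✓, 1 ✓, 2 ✓, 3 ✓.
At position 4 the labels are {auth, entered, retry, valid}, so valid → ¬entered is false there. This is the first violation.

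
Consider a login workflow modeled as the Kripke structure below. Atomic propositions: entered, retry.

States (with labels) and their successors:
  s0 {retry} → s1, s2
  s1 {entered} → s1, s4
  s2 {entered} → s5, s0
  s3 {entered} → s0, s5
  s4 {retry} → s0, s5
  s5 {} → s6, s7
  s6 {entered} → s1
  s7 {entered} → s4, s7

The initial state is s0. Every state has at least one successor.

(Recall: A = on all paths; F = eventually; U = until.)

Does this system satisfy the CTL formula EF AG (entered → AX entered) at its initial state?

No

States satisfying AG (entered → AX entered): ∅.
States satisfying EF AG (entered → AX entered): ∅.
No suitable path/successor from s0 witnesses the formula.
s0 ∉ Sat(EF AG (entered → AX entered)).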